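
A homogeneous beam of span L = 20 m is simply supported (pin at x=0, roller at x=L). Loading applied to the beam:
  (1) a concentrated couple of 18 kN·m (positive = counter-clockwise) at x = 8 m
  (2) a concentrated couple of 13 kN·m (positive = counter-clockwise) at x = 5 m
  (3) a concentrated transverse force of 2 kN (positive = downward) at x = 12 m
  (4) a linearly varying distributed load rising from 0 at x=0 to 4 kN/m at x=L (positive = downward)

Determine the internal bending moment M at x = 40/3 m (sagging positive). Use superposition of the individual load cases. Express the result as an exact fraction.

Load 1 — applied couple M₀=18 kN·m at a=8 m (b=L-a=12):
  M_1 = M₀x/L - M₀  [x>a] = 18·(40/3)/20 - 18 = -6 kN·m
Load 2 — applied couple M₀=13 kN·m at a=5 m (b=L-a=15):
  M_2 = M₀x/L - M₀  [x>a] = 13·(40/3)/20 - 13 = -13/3 kN·m
Load 3 — point force P=2 kN at a=12 m (b=L-a=8):
  M_3 = Pa(L-x)/L  [x>a] = 2·12·(20-(40/3))/20 = 8 kN·m
Load 4 — triangular load w₀=4 kN/m (0→w₀ over full span):
  M_4 = w₀Lx/6 - w₀x³/(6L) = 4·20·(40/3)/6 - 4·(40/3)³/(6·20) = 8000/81 kN·m
Superposition: M = Σ M_i = 7811/81 kN·m ≈ 96.432099 kN·m

M(40/3) = 7811/81 kN·m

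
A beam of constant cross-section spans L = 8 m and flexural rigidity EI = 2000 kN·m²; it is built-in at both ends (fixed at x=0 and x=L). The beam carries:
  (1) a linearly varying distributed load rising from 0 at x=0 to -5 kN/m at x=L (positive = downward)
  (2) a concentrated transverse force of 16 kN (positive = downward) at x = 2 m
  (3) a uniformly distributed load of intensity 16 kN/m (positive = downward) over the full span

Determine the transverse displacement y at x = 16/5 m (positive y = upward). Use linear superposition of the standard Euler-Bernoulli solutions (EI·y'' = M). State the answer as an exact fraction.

y(16/5) = -30612/390625 m

Load 1 — triangular load w₀=-5 kN/m (0→w₀ over full span):
  y_1 = -w₀x²(L-x)²(x+2L)/(120LEI) = -(-5)·(16/5)²·(8-(16/5))²·((16/5)+2·8)/(120·8·2000) = 4608/390625 m
Load 2 — point force P=16 kN at a=2 m (b=L-a=6):
  y_2 = -Pa²(L-x)²(3bL-(3b+a)(L-x))/(6L³EI)  [x>a] = -16·2²·(8-(16/5))²·(3·6·8-(3·6+2)·(8-(16/5)))/(6·8³·2000) = -36/3125 m
Load 3 — uniform load w=16 kN/m over full span:
  y_3 = -wx²(L-x)²/(24EI) = -16·(16/5)²·(8-(16/5))²/(24·2000) = -6144/78125 m
Superposition: y = Σ y_i = -30612/390625 m ≈ -0.078367 m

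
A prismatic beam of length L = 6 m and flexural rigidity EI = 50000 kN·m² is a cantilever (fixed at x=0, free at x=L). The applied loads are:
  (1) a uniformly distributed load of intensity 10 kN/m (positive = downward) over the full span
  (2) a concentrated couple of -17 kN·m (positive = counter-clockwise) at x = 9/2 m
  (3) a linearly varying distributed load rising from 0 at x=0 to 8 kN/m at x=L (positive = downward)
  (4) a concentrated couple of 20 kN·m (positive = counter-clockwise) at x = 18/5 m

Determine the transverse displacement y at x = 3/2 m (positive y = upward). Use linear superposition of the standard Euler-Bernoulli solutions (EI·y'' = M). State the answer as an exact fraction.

Load 1 — uniform load w=10 kN/m over full span:
  y_1 = -wx²(x²-4Lx+6L²)/(24EI) = -10·(3/2)²·((3/2)²-4·6·(3/2)+6·6²)/(24·50000) = -2187/640000 m
Load 2 — applied couple M₀=-17 kN·m at a=9/2 m (b=L-a=3/2):
  y_2 = M₀x²/(2EI)  [x≤a] = (-17)·(3/2)²/(2·50000) = -153/400000 m
Load 3 — triangular load w₀=8 kN/m (0→w₀ over full span):
  y_3 = (w₀Lx³/12-w₀L²x²/6-w₀x⁵/(120L))/EI = (8·6·(3/2)³/12-8·6²·(3/2)²/6-8·(3/2)⁵/(120·6))/50000 = -30267/16000000 m
Load 4 — applied couple M₀=20 kN·m at a=18/5 m (b=L-a=12/5):
  y_4 = M₀x²/(2EI)  [x≤a] = 20·(3/2)²/(2·50000) = 9/20000 m
Superposition: y = Σ y_i = -41931/8000000 m ≈ -0.005241 m

y(3/2) = -41931/8000000 m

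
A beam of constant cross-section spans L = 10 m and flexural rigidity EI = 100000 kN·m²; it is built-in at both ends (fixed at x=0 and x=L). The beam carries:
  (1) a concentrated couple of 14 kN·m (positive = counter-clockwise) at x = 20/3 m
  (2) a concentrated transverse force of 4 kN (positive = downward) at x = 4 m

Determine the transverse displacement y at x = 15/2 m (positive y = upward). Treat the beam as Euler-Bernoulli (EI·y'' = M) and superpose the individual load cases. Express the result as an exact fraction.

Load 1 — applied couple M₀=14 kN·m at a=20/3 m (b=L-a=10/3):
  y_1 = (R_Ax³/6 - M_Ax²/2 - M₀(x-a)²/2)/EI  [x>a] with R_A=28/15, M_A=14/3 = ((28/15)·(15/2)³/6 - (14/3)·(15/2)²/2 - 14·((15/2)-(20/3))²/2)/100000 = -7/144000 m
Load 2 — point force P=4 kN at a=4 m (b=L-a=6):
  y_2 = -Pa²(L-x)²(3bL-(3b+a)(L-x))/(6L³EI)  [x>a] = -4·4²·(10-(15/2))²·(3·6·10-(3·6+4)·(10-(15/2)))/(6·10³·100000) = -1/12000 m
Superposition: y = Σ y_i = -19/144000 m ≈ -0.000132 m

y(15/2) = -19/144000 m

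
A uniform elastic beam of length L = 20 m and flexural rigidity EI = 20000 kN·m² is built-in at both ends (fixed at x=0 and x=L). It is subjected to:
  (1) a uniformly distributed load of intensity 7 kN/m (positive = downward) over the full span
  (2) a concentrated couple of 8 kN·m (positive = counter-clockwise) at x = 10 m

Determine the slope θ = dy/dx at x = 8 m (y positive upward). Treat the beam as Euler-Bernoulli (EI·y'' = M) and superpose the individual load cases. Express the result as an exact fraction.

θ(8) = -69/6250 rad

Load 1 — uniform load w=7 kN/m over full span:
  θ_1 = -wx(L-x)(L-2x)/(12EI) = -7·8·(20-8)·(20-2·8)/(12·20000) = -7/625 rad
Load 2 — applied couple M₀=8 kN·m at a=10 m (b=L-a=10):
  θ_2 = (R_Ax²/2 - M_Ax)/EI  [x≤a] with R_A=3/5, M_A=2 = ((3/5)·8²/2 - 2·8)/20000 = 1/6250 rad
Superposition: θ = Σ θ_i = -69/6250 rad ≈ -0.011040 rad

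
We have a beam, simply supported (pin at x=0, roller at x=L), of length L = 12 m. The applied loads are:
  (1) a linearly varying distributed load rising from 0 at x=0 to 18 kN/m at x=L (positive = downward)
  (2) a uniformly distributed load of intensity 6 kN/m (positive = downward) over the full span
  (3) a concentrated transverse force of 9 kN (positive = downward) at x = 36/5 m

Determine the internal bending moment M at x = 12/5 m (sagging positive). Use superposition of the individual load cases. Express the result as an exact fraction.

M(12/5) = 20088/125 kN·m

Load 1 — triangular load w₀=18 kN/m (0→w₀ over full span):
  M_1 = w₀Lx/6 - w₀x³/(6L) = 18·12·(12/5)/6 - 18·(12/5)³/(6·12) = 10368/125 kN·m
Load 2 — uniform load w=6 kN/m over full span:
  M_2 = wx(L-x)/2 = 6·(12/5)·(12-(12/5))/2 = 1728/25 kN·m
Load 3 — point force P=9 kN at a=36/5 m (b=L-a=24/5):
  M_3 = Pbx/L  [x≤a] = 9·(24/5)·(12/5)/12 = 216/25 kN·m
Superposition: M = Σ M_i = 20088/125 kN·m ≈ 160.704000 kN·m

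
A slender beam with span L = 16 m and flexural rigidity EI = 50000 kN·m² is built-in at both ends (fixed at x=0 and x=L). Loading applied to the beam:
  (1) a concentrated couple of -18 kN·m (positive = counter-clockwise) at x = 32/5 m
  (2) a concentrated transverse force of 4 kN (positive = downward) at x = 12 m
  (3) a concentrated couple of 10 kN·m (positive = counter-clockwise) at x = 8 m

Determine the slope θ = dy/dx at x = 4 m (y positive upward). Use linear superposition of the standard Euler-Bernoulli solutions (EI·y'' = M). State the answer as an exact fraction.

Load 1 — applied couple M₀=-18 kN·m at a=32/5 m (b=L-a=48/5):
  θ_1 = (R_Ax²/2 - M_Ax)/EI  [x≤a] with R_A=-81/50, M_A=-54/25 = ((-81/50)·4²/2 - (-54/25)·4)/50000 = -27/312500 rad
Load 2 — point force P=4 kN at a=12 m (b=L-a=4):
  θ_2 = -Pb²x(2aL-(3a+b)x)/(2L³EI)  [x≤a] = -4·4²·4·(2·12·16-(3·12+4)·4)/(2·16³·50000) = -7/50000 rad
Load 3 — applied couple M₀=10 kN·m at a=8 m (b=L-a=8):
  θ_3 = (R_Ax²/2 - M_Ax)/EI  [x≤a] with R_A=15/16, M_A=5/2 = ((15/16)·4²/2 - (5/2)·4)/50000 = -1/20000 rad
Superposition: θ = Σ θ_i = -691/2500000 rad ≈ -0.000276 rad

θ(4) = -691/2500000 rad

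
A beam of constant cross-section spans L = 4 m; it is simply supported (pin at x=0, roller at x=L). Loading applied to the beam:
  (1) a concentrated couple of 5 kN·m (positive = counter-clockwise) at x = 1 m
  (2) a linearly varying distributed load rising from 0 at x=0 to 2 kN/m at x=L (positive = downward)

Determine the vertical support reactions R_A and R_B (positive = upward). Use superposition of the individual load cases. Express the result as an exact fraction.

Load 1 — applied couple M₀=5 kN·m at a=1 m (b=L-a=3):
  R_A = M₀/L = 5/4 kN
  R_B = -M₀/L = -5/4 kN
Load 2 — triangular load w₀=2 kN/m (0→w₀ over full span):
  R_A = w₀L/6 = 2·4/6 = 4/3 kN
  R_B = w₀L/3 = 2·4/3 = 8/3 kN
Superposition: R_A = 31/12 kN, R_B = 17/12 kN

R_A = 31/12 kN, R_B = 17/12 kN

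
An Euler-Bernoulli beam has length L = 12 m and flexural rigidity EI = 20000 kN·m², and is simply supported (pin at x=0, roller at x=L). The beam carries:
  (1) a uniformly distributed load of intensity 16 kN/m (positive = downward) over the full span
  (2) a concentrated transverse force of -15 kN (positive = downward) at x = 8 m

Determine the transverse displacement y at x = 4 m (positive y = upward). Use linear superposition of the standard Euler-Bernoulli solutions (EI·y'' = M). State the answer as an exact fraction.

Load 1 — uniform load w=16 kN/m over full span:
  y_1 = -wx(L³-2Lx²+x³)/(24EI) = -16·4·(12³-2·12·4²+4³)/(24·20000) = -352/1875 m
Load 2 — point force P=-15 kN at a=8 m (b=L-a=4):
  y_2 = -Pbx(L²-b²-x²)/(6LEI)  [x≤a] = -(-15)·4·4·(12²-4²-4²)/(6·12·20000) = 7/375 m
Superposition: y = Σ y_i = -317/1875 m ≈ -0.169067 m

y(4) = -317/1875 m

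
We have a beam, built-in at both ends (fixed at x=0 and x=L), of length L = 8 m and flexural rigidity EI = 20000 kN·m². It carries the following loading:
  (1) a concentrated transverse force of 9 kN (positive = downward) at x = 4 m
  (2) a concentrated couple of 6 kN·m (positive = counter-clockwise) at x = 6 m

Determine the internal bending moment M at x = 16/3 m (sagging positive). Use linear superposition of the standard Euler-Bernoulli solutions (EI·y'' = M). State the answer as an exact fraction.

Load 1 — point force P=9 kN at a=4 m (b=L-a=4):
  M_1 = Pa²(a+3b)(L-x)/L³ - Pa²b/L²  [x>a] = 9·4²·(4+3·4)·(8-(16/3))/8³ - 9·4²·4/8² = 3 kN·m
Load 2 — applied couple M₀=6 kN·m at a=6 m (b=L-a=2):
  M_2 = R_Ax - M_A  [x≤a] with R_A=27/32, M_A=15/8 = (27/32)·(16/3) - (15/8) = 21/8 kN·m
Superposition: M = Σ M_i = 45/8 kN·m ≈ 5.625000 kN·m

M(16/3) = 45/8 kN·m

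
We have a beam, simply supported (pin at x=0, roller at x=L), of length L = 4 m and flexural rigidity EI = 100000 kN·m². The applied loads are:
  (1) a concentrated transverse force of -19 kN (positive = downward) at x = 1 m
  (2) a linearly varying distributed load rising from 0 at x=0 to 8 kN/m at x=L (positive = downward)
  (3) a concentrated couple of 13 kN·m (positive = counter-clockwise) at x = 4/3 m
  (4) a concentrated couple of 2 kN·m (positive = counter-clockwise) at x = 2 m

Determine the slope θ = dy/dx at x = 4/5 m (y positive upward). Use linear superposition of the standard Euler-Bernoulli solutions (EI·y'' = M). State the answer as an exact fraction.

θ(4/5) = 113063/1500000000 rad

Load 1 — point force P=-19 kN at a=1 m (b=L-a=3):
  θ_1 = -Pb(L²-b²-3x²)/(6LEI)  [x≤a] = -(-19)·3·(4²-3²-3·(4/5)²)/(6·4·100000) = 2413/20000000 rad
Load 2 — triangular load w₀=8 kN/m (0→w₀ over full span):
  θ_2 = -w₀(7L⁴-30L²x²+15x⁴)/(360LEI) = -8·(7·4⁴-30·4²·(4/5)²+15·(4/5)⁴)/(360·4·100000) = -1456/17578125 rad
Load 3 — applied couple M₀=13 kN·m at a=4/3 m (b=L-a=8/3):
  θ_3 = (M₀x²/(2L)+C₁)/EI  [x≤a] with C₁=M₀(3b²-L²)/(6L)=26/9 = (13·(4/5)²/(2·4)+(26/9))/100000 = 221/5625000 rad
Load 4 — applied couple M₀=2 kN·m at a=2 m (b=L-a=2):
  θ_4 = (M₀x²/(2L)+C₁)/EI  [x≤a] with C₁=M₀(3b²-L²)/(6L)=-1/3 = (2·(4/5)²/(2·4)+(-1/3))/100000 = -13/7500000 rad
Superposition: θ = Σ θ_i = 113063/1500000000 rad ≈ 0.000075 rad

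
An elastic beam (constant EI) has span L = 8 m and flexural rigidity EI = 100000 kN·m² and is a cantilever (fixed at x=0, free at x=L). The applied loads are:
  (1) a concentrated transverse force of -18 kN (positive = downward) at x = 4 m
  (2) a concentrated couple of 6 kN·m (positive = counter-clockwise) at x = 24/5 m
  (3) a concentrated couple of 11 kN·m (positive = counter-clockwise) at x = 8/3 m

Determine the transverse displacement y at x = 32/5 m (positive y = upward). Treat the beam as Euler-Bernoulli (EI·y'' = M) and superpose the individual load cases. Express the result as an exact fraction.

y(32/5) = 1397/140625 m

Load 1 — point force P=-18 kN at a=4 m (b=L-a=4):
  y_1 = -Pa²(3x-a)/(6EI)  [x>a] = -(-18)·4²·(3·(32/5)-4)/(6·100000) = 114/15625 m
Load 2 — applied couple M₀=6 kN·m at a=24/5 m (b=L-a=16/5):
  y_2 = M₀a(2x-a)/(2EI)  [x>a] = 6·(24/5)·(2·(32/5)-(24/5))/(2·100000) = 18/15625 m
Load 3 — applied couple M₀=11 kN·m at a=8/3 m (b=L-a=16/3):
  y_3 = M₀a(2x-a)/(2EI)  [x>a] = 11·(8/3)·(2·(32/5)-(8/3))/(2·100000) = 209/140625 m
Superposition: y = Σ y_i = 1397/140625 m ≈ 0.009934 m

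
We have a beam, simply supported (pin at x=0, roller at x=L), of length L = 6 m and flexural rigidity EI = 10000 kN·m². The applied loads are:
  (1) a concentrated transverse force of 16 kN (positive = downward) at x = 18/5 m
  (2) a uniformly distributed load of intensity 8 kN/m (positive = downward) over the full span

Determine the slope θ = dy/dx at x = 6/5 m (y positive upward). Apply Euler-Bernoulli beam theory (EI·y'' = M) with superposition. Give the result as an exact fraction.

θ(6/5) = -1323/156250 rad

Load 1 — point force P=16 kN at a=18/5 m (b=L-a=12/5):
  θ_1 = -Pb(L²-b²-3x²)/(6LEI)  [x≤a] = -16·(12/5)·(6²-(12/5)²-3·(6/5)²)/(6·6·10000) = -216/78125 rad
Load 2 — uniform load w=8 kN/m over full span:
  θ_2 = -w(L³-6Lx²+4x³)/(24EI) = -8·(6³-6·6·(6/5)²+4·(6/5)³)/(24·10000) = -891/156250 rad
Superposition: θ = Σ θ_i = -1323/156250 rad ≈ -0.008467 rad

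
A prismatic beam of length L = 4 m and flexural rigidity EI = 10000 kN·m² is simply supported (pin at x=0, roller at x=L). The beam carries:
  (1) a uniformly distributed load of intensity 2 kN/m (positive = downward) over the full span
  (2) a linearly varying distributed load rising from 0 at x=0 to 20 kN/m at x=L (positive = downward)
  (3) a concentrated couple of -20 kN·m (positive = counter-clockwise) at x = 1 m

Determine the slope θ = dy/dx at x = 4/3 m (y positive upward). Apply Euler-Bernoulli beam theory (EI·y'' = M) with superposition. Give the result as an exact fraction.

Load 1 — uniform load w=2 kN/m over full span:
  θ_1 = -w(L³-6Lx²+4x³)/(24EI) = -2·(4³-6·4·(4/3)²+4·(4/3)³)/(24·10000) = -13/50625 rad
Load 2 — triangular load w₀=20 kN/m (0→w₀ over full span):
  θ_2 = -w₀(7L⁴-30L²x²+15x⁴)/(360LEI) = -20·(7·4⁴-30·4²·(4/3)²+15·(4/3)⁴)/(360·4·10000) = -208/151875 rad
Load 3 — applied couple M₀=-20 kN·m at a=1 m (b=L-a=3):
  θ_3 = (M₀x²/(2L)-M₀(x-a)+C₁)/EI  [x>a] with C₁=M₀(3b²-L²)/(6L)=-55/6 = ((-20)·(4/3)²/(2·4)-(-20)·((4/3)-1)+(-55/6))/10000 = -1/1440 rad
Superposition: θ = Σ θ_i = -11279/4860000 rad ≈ -0.002321 rad

θ(4/3) = -11279/4860000 rad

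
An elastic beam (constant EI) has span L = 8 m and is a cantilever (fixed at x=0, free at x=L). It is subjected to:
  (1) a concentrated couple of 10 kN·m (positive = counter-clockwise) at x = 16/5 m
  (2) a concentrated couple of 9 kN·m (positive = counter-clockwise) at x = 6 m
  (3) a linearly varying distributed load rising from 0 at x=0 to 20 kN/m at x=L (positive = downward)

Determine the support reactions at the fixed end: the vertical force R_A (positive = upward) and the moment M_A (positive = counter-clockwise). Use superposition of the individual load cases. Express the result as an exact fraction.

Load 1 — applied couple M₀=10 kN·m at a=16/5 m (b=L-a=24/5):
  R_A = 0 kN
  M_A = -M₀ = -10 kN·m
Load 2 — applied couple M₀=9 kN·m at a=6 m (b=L-a=2):
  R_A = 0 kN
  M_A = -M₀ = -9 kN·m
Load 3 — triangular load w₀=20 kN/m (0→w₀ over full span):
  R_A = w₀L/2 = 20·8/2 = 80 kN
  M_A = w₀L²/3 = 20·8²/3 = 1280/3 kN·m
Superposition: R_A = 80 kN, M_A = 1223/3 kN·m

R_A = 80 kN, M_A = 1223/3 kN·m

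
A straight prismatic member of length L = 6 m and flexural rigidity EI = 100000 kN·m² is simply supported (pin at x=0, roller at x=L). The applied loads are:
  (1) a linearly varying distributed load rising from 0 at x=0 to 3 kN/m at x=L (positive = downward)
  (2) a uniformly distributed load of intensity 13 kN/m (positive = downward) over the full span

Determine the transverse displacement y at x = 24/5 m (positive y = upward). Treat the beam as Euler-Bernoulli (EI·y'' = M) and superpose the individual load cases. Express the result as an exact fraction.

y(24/5) = -71334/48828125 m

Load 1 — triangular load w₀=3 kN/m (0→w₀ over full span):
  y_1 = -w₀x(7L⁴-10L²x²+3x⁴)/(360LEI) = -3·(24/5)·(7·6⁴-10·6²·(24/5)²+3·(24/5)⁴)/(360·6·100000) = -30861/195312500 m
Load 2 — uniform load w=13 kN/m over full span:
  y_2 = -wx(L³-2Lx²+x³)/(24EI) = -13·(24/5)·(6³-2·6·(24/5)²+(24/5)³)/(24·100000) = -10179/7812500 m
Superposition: y = Σ y_i = -71334/48828125 m ≈ -0.001461 m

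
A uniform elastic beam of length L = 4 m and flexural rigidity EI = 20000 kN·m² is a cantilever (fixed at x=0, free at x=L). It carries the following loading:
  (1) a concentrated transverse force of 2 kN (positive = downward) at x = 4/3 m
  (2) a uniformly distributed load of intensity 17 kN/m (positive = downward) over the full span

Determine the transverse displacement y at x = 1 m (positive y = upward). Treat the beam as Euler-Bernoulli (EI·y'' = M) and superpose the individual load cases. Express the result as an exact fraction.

y(1) = -467/160000 m

Load 1 — point force P=2 kN at a=4/3 m (b=L-a=8/3):
  y_1 = -Px²(3a-x)/(6EI)  [x≤a] = -2·1²·(3·(4/3)-1)/(6·20000) = -1/20000 m
Load 2 — uniform load w=17 kN/m over full span:
  y_2 = -wx²(x²-4Lx+6L²)/(24EI) = -17·1²·(1²-4·4·1+6·4²)/(24·20000) = -459/160000 m
Superposition: y = Σ y_i = -467/160000 m ≈ -0.002919 m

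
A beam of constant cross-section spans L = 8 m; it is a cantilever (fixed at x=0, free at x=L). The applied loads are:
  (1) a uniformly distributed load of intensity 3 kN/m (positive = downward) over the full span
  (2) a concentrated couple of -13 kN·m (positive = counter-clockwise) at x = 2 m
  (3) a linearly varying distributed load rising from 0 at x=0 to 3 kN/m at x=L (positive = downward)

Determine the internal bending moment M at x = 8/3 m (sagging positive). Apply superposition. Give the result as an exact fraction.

M(8/3) = -2048/27 kN·m

Load 1 — uniform load w=3 kN/m over full span:
  M_1 = -w(L-x)²/2 = -3·(8-(8/3))²/2 = -128/3 kN·m
Load 2 — applied couple M₀=-13 kN·m at a=2 m (b=L-a=6):
  M_2 = 0  [x>a] = 0 kN·m
Load 3 — triangular load w₀=3 kN/m (0→w₀ over full span):
  M_3 = w₀Lx/2 - w₀L²/3 - w₀x³/(6L) = 3·8·(8/3)/2 - 3·8²/3 - 3·(8/3)³/(6·8) = -896/27 kN·m
Superposition: M = Σ M_i = -2048/27 kN·m ≈ -75.851852 kN·m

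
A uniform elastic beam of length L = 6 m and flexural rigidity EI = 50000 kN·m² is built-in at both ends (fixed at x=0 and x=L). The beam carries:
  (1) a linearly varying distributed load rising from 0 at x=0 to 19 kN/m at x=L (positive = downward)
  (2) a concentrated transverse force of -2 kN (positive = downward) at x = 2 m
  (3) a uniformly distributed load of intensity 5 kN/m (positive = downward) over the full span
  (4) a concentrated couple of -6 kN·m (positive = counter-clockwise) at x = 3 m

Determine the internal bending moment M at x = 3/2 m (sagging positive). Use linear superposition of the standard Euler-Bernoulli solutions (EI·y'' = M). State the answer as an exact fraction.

Load 1 — triangular load w₀=19 kN/m (0→w₀ over full span):
  M_1 = 3w₀Lx/20 - w₀L²/30 - w₀x³/(6L) = 3·19·6·(3/2)/20 - 19·6²/30 - 19·(3/2)³/(6·6) = 171/160 kN·m
Load 2 — point force P=-2 kN at a=2 m (b=L-a=4):
  M_2 = Pb²(3a+b)x/L³ - Pab²/L²  [x≤a] = (-2)·4²·(3·2+4)·(3/2)/6³ - (-2)·2·4²/6² = -4/9 kN·m
Load 3 — uniform load w=5 kN/m over full span:
  M_3 = wLx/2 - wL²/12 - wx²/2 = 5·6·(3/2)/2 - 5·6²/12 - 5·(3/2)²/2 = 15/8 kN·m
Load 4 — applied couple M₀=-6 kN·m at a=3 m (b=L-a=3):
  M_4 = R_Ax - M_A  [x≤a] with R_A=-3/2, M_A=-3/2 = (-3/2)·(3/2) - (-3/2) = -3/4 kN·m
Superposition: M = Σ M_i = 2519/1440 kN·m ≈ 1.749306 kN·m

M(3/2) = 2519/1440 kN·m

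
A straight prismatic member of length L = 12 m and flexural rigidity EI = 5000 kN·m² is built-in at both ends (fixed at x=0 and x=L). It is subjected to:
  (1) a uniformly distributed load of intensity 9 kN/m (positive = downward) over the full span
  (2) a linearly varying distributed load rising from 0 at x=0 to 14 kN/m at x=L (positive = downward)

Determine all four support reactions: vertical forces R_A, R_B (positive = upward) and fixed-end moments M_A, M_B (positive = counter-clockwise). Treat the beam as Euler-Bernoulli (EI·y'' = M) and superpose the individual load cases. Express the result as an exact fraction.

Load 1 — uniform load w=9 kN/m over full span:
  R_A = wL/2 = 9·12/2 = 54 kN
  M_A = wL²/12 = 9·12²/12 = 108 kN·m
  R_B = wL/2 = 9·12/2 = 54 kN
  M_B = -wL²/12 = -9·12²/12 = -108 kN·m
Load 2 — triangular load w₀=14 kN/m (0→w₀ over full span):
  R_A = 3w₀L/20 = 3·14·12/20 = 126/5 kN
  M_A = w₀L²/30 = 14·12²/30 = 336/5 kN·m
  R_B = 7w₀L/20 = 7·14·12/20 = 294/5 kN
  M_B = -w₀L²/20 = -14·12²/20 = -504/5 kN·m
Superposition: R_A = 396/5 kN, M_A = 876/5 kN·m, R_B = 564/5 kN, M_B = -1044/5 kN·m

R_A = 396/5 kN, M_A = 876/5 kN·m, R_B = 564/5 kN, M_B = -1044/5 kN·m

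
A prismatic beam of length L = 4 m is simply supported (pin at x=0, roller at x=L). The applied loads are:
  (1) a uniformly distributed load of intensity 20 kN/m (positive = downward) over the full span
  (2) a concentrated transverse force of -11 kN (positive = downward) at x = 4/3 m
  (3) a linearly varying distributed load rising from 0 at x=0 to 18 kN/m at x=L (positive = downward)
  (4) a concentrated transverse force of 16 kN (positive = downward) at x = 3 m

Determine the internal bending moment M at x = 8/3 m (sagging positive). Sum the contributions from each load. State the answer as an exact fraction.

Load 1 — uniform load w=20 kN/m over full span:
  M_1 = wx(L-x)/2 = 20·(8/3)·(4-(8/3))/2 = 320/9 kN·m
Load 2 — point force P=-11 kN at a=4/3 m (b=L-a=8/3):
  M_2 = Pa(L-x)/L  [x>a] = (-11)·(4/3)·(4-(8/3))/4 = -44/9 kN·m
Load 3 — triangular load w₀=18 kN/m (0→w₀ over full span):
  M_3 = w₀Lx/6 - w₀x³/(6L) = 18·4·(8/3)/6 - 18·(8/3)³/(6·4) = 160/9 kN·m
Load 4 — point force P=16 kN at a=3 m (b=L-a=1):
  M_4 = Pbx/L  [x≤a] = 16·1·(8/3)/4 = 32/3 kN·m
Superposition: M = Σ M_i = 532/9 kN·m ≈ 59.111111 kN·m

M(8/3) = 532/9 kN·m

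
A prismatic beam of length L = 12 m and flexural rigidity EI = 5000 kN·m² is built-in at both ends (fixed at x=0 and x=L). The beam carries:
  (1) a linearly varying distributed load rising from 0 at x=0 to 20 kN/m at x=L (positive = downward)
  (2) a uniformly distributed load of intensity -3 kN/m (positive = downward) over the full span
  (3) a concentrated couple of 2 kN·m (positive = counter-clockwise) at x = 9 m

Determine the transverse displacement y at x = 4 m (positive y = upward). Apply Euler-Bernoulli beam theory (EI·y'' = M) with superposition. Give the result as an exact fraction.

y(4) = -2459/45000 m

Load 1 — triangular load w₀=20 kN/m (0→w₀ over full span):
  y_1 = -w₀x²(L-x)²(x+2L)/(120LEI) = -20·4²·(12-4)²·(4+2·12)/(120·12·5000) = -448/5625 m
Load 2 — uniform load w=-3 kN/m over full span:
  y_2 = -wx²(L-x)²/(24EI) = -(-3)·4²·(12-4)²/(24·5000) = 16/625 m
Load 3 — applied couple M₀=2 kN·m at a=9 m (b=L-a=3):
  y_3 = (R_Ax³/6 - M_Ax²/2)/EI  [x≤a] with R_A=3/16, M_A=5/8 = ((3/16)·4³/6 - (5/8)·4²/2)/5000 = -3/5000 m
Superposition: y = Σ y_i = -2459/45000 m ≈ -0.054644 m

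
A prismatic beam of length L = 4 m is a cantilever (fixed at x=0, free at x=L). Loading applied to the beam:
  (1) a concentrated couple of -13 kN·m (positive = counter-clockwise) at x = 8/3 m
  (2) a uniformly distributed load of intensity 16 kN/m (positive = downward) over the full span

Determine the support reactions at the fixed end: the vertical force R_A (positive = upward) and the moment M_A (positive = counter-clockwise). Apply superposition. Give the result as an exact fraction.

Load 1 — applied couple M₀=-13 kN·m at a=8/3 m (b=L-a=4/3):
  R_A = 0 kN
  M_A = -M₀ = -(-13) = 13 kN·m
Load 2 — uniform load w=16 kN/m over full span:
  R_A = wL = 16·4 = 64 kN
  M_A = wL²/2 = 16·4²/2 = 128 kN·m
Superposition: R_A = 64 kN, M_A = 141 kN·m

R_A = 64 kN, M_A = 141 kN·m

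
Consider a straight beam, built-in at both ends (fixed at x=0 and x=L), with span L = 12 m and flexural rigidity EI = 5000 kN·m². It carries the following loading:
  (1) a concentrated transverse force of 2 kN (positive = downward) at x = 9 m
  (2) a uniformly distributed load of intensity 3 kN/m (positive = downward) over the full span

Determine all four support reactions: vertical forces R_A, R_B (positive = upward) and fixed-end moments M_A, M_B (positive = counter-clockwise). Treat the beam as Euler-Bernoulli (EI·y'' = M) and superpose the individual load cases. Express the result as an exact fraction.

Load 1 — point force P=2 kN at a=9 m (b=L-a=3):
  R_A = Pb²(3a+b)/L³ = 2·3²·(3·9+3)/12³ = 5/16 kN
  M_A = Pab²/L² = 2·9·3²/12² = 9/8 kN·m
  R_B = Pa²(a+3b)/L³ = 2·9²·(9+3·3)/12³ = 27/16 kN
  M_B = -Pa²b/L² = -2·9²·3/12² = -27/8 kN·m
Load 2 — uniform load w=3 kN/m over full span:
  R_A = wL/2 = 3·12/2 = 18 kN
  M_A = wL²/12 = 3·12²/12 = 36 kN·m
  R_B = wL/2 = 3·12/2 = 18 kN
  M_B = -wL²/12 = -3·12²/12 = -36 kN·m
Superposition: R_A = 293/16 kN, M_A = 297/8 kN·m, R_B = 315/16 kN, M_B = -315/8 kN·m

R_A = 293/16 kN, M_A = 297/8 kN·m, R_B = 315/16 kN, M_B = -315/8 kN·m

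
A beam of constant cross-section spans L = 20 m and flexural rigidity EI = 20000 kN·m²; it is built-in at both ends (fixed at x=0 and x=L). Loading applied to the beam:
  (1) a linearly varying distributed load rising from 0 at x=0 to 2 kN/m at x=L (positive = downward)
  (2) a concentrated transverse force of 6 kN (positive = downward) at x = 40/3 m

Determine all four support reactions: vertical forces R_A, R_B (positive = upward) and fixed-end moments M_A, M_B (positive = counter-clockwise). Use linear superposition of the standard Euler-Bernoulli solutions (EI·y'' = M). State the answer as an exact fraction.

R_A = 68/9 kN, M_A = 320/9 kN·m, R_B = 166/9 kN, M_B = -520/9 kN·m

Load 1 — triangular load w₀=2 kN/m (0→w₀ over full span):
  R_A = 3w₀L/20 = 3·2·20/20 = 6 kN
  M_A = w₀L²/30 = 2·20²/30 = 80/3 kN·m
  R_B = 7w₀L/20 = 7·2·20/20 = 14 kN
  M_B = -w₀L²/20 = -2·20²/20 = -40 kN·m
Load 2 — point force P=6 kN at a=40/3 m (b=L-a=20/3):
  R_A = Pb²(3a+b)/L³ = 6·(20/3)²·(3·(40/3)+(20/3))/20³ = 14/9 kN
  M_A = Pab²/L² = 6·(40/3)·(20/3)²/20² = 80/9 kN·m
  R_B = Pa²(a+3b)/L³ = 6·(40/3)²·((40/3)+3·(20/3))/20³ = 40/9 kN
  M_B = -Pa²b/L² = -6·(40/3)²·(20/3)/20² = -160/9 kN·m
Superposition: R_A = 68/9 kN, M_A = 320/9 kN·m, R_B = 166/9 kN, M_B = -520/9 kN·m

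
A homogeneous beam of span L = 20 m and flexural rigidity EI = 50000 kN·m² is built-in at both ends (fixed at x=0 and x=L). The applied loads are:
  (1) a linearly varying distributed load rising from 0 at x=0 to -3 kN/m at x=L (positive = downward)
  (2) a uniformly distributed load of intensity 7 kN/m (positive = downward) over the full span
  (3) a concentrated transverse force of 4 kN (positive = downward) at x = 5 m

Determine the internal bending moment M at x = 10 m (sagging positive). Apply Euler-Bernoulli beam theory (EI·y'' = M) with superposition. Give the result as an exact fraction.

M(10) = 565/6 kN·m

Load 1 — triangular load w₀=-3 kN/m (0→w₀ over full span):
  M_1 = 3w₀Lx/20 - w₀L²/30 - w₀x³/(6L) = 3·(-3)·20·10/20 - (-3)·20²/30 - (-3)·10³/(6·20) = -25 kN·m
Load 2 — uniform load w=7 kN/m over full span:
  M_2 = wLx/2 - wL²/12 - wx²/2 = 7·20·10/2 - 7·20²/12 - 7·10²/2 = 350/3 kN·m
Load 3 — point force P=4 kN at a=5 m (b=L-a=15):
  M_3 = Pa²(a+3b)(L-x)/L³ - Pa²b/L²  [x>a] = 4·5²·(5+3·15)·(20-10)/20³ - 4·5²·15/20² = 5/2 kN·m
Superposition: M = Σ M_i = 565/6 kN·m ≈ 94.166667 kN·m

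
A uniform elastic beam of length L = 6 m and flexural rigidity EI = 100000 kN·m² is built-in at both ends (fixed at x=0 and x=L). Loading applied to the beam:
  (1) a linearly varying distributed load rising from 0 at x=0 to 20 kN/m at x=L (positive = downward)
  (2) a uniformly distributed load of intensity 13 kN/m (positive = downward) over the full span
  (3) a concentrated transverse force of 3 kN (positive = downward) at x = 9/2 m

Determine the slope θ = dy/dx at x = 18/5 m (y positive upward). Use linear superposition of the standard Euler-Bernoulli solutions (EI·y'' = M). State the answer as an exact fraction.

θ(18/5) = 567/3125000 rad

Load 1 — triangular load w₀=20 kN/m (0→w₀ over full span):
  θ_1 = -w₀(2x(L-x)(L-2x)(x+2L)+x²(L-x)²)/(120LEI) = -20·(2·(18/5)·(6-(18/5))·(6-2·(18/5))·((18/5)+2·6)+(18/5)²·(6-(18/5))²)/(120·6·100000) = 27/390625 rad
Load 2 — uniform load w=13 kN/m over full span:
  θ_2 = -wx(L-x)(L-2x)/(12EI) = -13·(18/5)·(6-(18/5))·(6-2·(18/5))/(12·100000) = 351/3125000 rad
Load 3 — point force P=3 kN at a=9/2 m (b=L-a=3/2):
  θ_3 = -Pb²x(2aL-(3a+b)x)/(2L³EI)  [x≤a] = -3·(3/2)²·(18/5)·(2·(9/2)·6-(3·(9/2)+(3/2))·(18/5))/(2·6³·100000) = 0 rad
Superposition: θ = Σ θ_i = 567/3125000 rad ≈ 0.000181 rad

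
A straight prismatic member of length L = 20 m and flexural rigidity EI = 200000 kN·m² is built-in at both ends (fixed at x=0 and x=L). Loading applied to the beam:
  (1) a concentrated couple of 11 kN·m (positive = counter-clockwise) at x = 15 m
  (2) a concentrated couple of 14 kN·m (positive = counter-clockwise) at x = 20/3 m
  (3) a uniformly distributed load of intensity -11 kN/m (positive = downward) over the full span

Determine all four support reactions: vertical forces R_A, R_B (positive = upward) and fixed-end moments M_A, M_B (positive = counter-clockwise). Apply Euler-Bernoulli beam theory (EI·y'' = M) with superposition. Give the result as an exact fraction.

R_A = -10411/96 kN, M_A = -17435/48 kN·m, R_B = -10709/96 kN, M_B = 17725/48 kN·m

Load 1 — applied couple M₀=11 kN·m at a=15 m (b=L-a=5):
  R_A = 6M₀ab/L³ = 6·11·15·5/20³ = 99/160 kN
  M_A = M₀b(2a-b)/L² = 11·5·(2·15-5)/20² = 55/16 kN·m
  R_B = -6M₀ab/L³ = -6·11·15·5/20³ = -99/160 kN
  M_B = M₀a(2b-a)/L² = 11·15·(2·5-15)/20² = -33/16 kN·m
Load 2 — applied couple M₀=14 kN·m at a=20/3 m (b=L-a=40/3):
  R_A = 6M₀ab/L³ = 6·14·(20/3)·(40/3)/20³ = 14/15 kN
  M_A = M₀b(2a-b)/L² = 14·(40/3)·(2·(20/3)-(40/3))/20² = 0 kN·m
  R_B = -6M₀ab/L³ = -6·14·(20/3)·(40/3)/20³ = -14/15 kN
  M_B = M₀a(2b-a)/L² = 14·(20/3)·(2·(40/3)-(20/3))/20² = 14/3 kN·m
Load 3 — uniform load w=-11 kN/m over full span:
  R_A = wL/2 = (-11)·20/2 = -110 kN
  M_A = wL²/12 = (-11)·20²/12 = -1100/3 kN·m
  R_B = wL/2 = (-11)·20/2 = -110 kN
  M_B = -wL²/12 = -(-11)·20²/12 = 1100/3 kN·m
Superposition: R_A = -10411/96 kN, M_A = -17435/48 kN·m, R_B = -10709/96 kN, M_B = 17725/48 kN·m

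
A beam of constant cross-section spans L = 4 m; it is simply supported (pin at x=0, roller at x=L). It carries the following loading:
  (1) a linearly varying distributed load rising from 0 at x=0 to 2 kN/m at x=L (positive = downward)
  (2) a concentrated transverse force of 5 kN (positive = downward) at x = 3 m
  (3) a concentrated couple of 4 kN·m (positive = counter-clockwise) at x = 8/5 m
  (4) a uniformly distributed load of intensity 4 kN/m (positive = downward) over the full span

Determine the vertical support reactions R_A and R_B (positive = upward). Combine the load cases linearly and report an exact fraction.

R_A = 139/12 kN, R_B = 161/12 kN

Load 1 — triangular load w₀=2 kN/m (0→w₀ over full span):
  R_A = w₀L/6 = 2·4/6 = 4/3 kN
  R_B = w₀L/3 = 2·4/3 = 8/3 kN
Load 2 — point force P=5 kN at a=3 m (b=L-a=1):
  R_A = Pb/L = 5·1/4 = 5/4 kN
  R_B = Pa/L = 5·3/4 = 15/4 kN
Load 3 — applied couple M₀=4 kN·m at a=8/5 m (b=L-a=12/5):
  R_A = M₀/L = 4/4 = 1 kN
  R_B = -M₀/L = -4/4 = -1 kN
Load 4 — uniform load w=4 kN/m over full span:
  R_A = wL/2 = 4·4/2 = 8 kN
  R_B = wL/2 = 4·4/2 = 8 kN
Superposition: R_A = 139/12 kN, R_B = 161/12 kN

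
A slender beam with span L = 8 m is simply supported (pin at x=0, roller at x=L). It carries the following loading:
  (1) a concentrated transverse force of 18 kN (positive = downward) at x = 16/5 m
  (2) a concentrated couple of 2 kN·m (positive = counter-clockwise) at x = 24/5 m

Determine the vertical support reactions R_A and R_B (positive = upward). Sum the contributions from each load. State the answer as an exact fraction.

R_A = 221/20 kN, R_B = 139/20 kN

Load 1 — point force P=18 kN at a=16/5 m (b=L-a=24/5):
  R_A = Pb/L = 18·(24/5)/8 = 54/5 kN
  R_B = Pa/L = 18·(16/5)/8 = 36/5 kN
Load 2 — applied couple M₀=2 kN·m at a=24/5 m (b=L-a=16/5):
  R_A = M₀/L = 2/8 = 1/4 kN
  R_B = -M₀/L = -2/8 = -1/4 kN
Superposition: R_A = 221/20 kN, R_B = 139/20 kN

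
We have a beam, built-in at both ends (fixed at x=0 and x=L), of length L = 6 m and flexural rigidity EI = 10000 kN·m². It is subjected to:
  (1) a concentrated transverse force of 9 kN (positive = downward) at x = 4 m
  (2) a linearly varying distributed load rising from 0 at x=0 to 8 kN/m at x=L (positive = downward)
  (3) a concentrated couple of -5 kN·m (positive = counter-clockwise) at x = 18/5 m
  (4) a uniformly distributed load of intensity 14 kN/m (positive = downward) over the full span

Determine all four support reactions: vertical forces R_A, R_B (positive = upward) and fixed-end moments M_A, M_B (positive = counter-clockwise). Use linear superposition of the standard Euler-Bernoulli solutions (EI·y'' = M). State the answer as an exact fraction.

R_A = 151/3 kN, M_A = 54 kN·m, R_B = 200/3 kN, M_B = -65 kN·m

Load 1 — point force P=9 kN at a=4 m (b=L-a=2):
  R_A = Pb²(3a+b)/L³ = 9·2²·(3·4+2)/6³ = 7/3 kN
  M_A = Pab²/L² = 9·4·2²/6² = 4 kN·m
  R_B = Pa²(a+3b)/L³ = 9·4²·(4+3·2)/6³ = 20/3 kN
  M_B = -Pa²b/L² = -9·4²·2/6² = -8 kN·m
Load 2 — triangular load w₀=8 kN/m (0→w₀ over full span):
  R_A = 3w₀L/20 = 3·8·6/20 = 36/5 kN
  M_A = w₀L²/30 = 8·6²/30 = 48/5 kN·m
  R_B = 7w₀L/20 = 7·8·6/20 = 84/5 kN
  M_B = -w₀L²/20 = -8·6²/20 = -72/5 kN·m
Load 3 — applied couple M₀=-5 kN·m at a=18/5 m (b=L-a=12/5):
  R_A = 6M₀ab/L³ = 6·(-5)·(18/5)·(12/5)/6³ = -6/5 kN
  M_A = M₀b(2a-b)/L² = (-5)·(12/5)·(2·(18/5)-(12/5))/6² = -8/5 kN·m
  R_B = -6M₀ab/L³ = -6·(-5)·(18/5)·(12/5)/6³ = 6/5 kN
  M_B = M₀a(2b-a)/L² = (-5)·(18/5)·(2·(12/5)-(18/5))/6² = -3/5 kN·m
Load 4 — uniform load w=14 kN/m over full span:
  R_A = wL/2 = 14·6/2 = 42 kN
  M_A = wL²/12 = 14·6²/12 = 42 kN·m
  R_B = wL/2 = 14·6/2 = 42 kN
  M_B = -wL²/12 = -14·6²/12 = -42 kN·m
Superposition: R_A = 151/3 kN, M_A = 54 kN·m, R_B = 200/3 kN, M_B = -65 kN·m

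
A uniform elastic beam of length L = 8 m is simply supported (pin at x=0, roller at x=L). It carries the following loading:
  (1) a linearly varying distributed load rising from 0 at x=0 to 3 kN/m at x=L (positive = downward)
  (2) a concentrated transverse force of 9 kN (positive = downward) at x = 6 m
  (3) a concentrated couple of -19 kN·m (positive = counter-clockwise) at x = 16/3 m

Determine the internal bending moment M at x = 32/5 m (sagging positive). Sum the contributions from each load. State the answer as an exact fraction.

M(32/5) = 2977/125 kN·m

Load 1 — triangular load w₀=3 kN/m (0→w₀ over full span):
  M_1 = w₀Lx/6 - w₀x³/(6L) = 3·8·(32/5)/6 - 3·(32/5)³/(6·8) = 1152/125 kN·m
Load 2 — point force P=9 kN at a=6 m (b=L-a=2):
  M_2 = Pa(L-x)/L  [x>a] = 9·6·(8-(32/5))/8 = 54/5 kN·m
Load 3 — applied couple M₀=-19 kN·m at a=16/3 m (b=L-a=8/3):
  M_3 = M₀x/L - M₀  [x>a] = (-19)·(32/5)/8 - (-19) = 19/5 kN·m
Superposition: M = Σ M_i = 2977/125 kN·m ≈ 23.816000 kN·m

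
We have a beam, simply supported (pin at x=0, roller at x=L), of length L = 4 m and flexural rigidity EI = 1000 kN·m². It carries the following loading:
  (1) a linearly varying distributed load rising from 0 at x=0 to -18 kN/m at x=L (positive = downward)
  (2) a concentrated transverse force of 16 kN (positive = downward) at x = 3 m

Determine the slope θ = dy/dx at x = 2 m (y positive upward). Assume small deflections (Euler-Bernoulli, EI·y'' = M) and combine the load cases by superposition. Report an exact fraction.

θ(2) = -3/5000 rad

Load 1 — triangular load w₀=-18 kN/m (0→w₀ over full span):
  θ_1 = -w₀(7L⁴-30L²x²+15x⁴)/(360LEI) = -(-18)·(7·4⁴-30·4²·2²+15·2⁴)/(360·4·1000) = 7/5000 rad
Load 2 — point force P=16 kN at a=3 m (b=L-a=1):
  θ_2 = -Pb(L²-b²-3x²)/(6LEI)  [x≤a] = -16·1·(4²-1²-3·2²)/(6·4·1000) = -1/500 rad
Superposition: θ = Σ θ_i = -3/5000 rad ≈ -0.000600 rad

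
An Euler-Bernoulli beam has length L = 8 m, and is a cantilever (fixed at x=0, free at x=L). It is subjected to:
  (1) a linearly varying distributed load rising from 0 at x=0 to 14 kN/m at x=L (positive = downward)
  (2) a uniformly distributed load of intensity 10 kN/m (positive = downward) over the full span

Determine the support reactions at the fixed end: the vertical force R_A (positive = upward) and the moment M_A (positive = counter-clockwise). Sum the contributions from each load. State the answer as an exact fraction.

Load 1 — triangular load w₀=14 kN/m (0→w₀ over full span):
  R_A = w₀L/2 = 14·8/2 = 56 kN
  M_A = w₀L²/3 = 14·8²/3 = 896/3 kN·m
Load 2 — uniform load w=10 kN/m over full span:
  R_A = wL = 10·8 = 80 kN
  M_A = wL²/2 = 10·8²/2 = 320 kN·m
Superposition: R_A = 136 kN, M_A = 1856/3 kN·m

R_A = 136 kN, M_A = 1856/3 kN·m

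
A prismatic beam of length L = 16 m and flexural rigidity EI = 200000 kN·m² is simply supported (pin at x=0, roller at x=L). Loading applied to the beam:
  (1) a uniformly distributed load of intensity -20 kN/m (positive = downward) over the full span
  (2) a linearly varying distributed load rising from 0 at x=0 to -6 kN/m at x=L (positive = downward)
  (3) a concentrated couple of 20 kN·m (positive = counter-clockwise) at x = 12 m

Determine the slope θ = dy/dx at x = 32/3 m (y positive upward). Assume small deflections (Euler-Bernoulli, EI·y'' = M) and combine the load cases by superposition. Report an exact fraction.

Load 1 — uniform load w=-20 kN/m over full span:
  θ_1 = -w(L³-6Lx²+4x³)/(24EI) = -(-20)·(16³-6·16·(32/3)²+4·(32/3)³)/(24·200000) = -416/50625 rad
Load 2 — triangular load w₀=-6 kN/m (0→w₀ over full span):
  θ_2 = -w₀(7L⁴-30L²x²+15x⁴)/(360LEI) = -(-6)·(7·16⁴-30·16²·(32/3)²+15·(32/3)⁴)/(360·16·200000) = -1456/1265625 rad
Load 3 — applied couple M₀=20 kN·m at a=12 m (b=L-a=4):
  θ_3 = (M₀x²/(2L)+C₁)/EI  [x≤a] with C₁=M₀(3b²-L²)/(6L)=-130/3 = (20·(32/3)²/(2·16)+(-130/3))/200000 = 1/7200 rad
Superposition: θ = Σ θ_i = -124589/13500000 rad ≈ -0.009229 rad

θ(32/3) = -124589/13500000 rad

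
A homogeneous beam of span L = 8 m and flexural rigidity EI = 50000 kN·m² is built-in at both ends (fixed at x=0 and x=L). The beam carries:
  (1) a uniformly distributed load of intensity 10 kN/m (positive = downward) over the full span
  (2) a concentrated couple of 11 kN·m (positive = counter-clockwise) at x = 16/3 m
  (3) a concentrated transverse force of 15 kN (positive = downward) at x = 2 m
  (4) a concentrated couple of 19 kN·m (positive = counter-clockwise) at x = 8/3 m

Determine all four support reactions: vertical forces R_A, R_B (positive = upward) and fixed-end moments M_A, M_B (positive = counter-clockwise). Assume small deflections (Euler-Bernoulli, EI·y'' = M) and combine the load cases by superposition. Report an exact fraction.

Load 1 — uniform load w=10 kN/m over full span:
  R_A = wL/2 = 10·8/2 = 40 kN
  M_A = wL²/12 = 10·8²/12 = 160/3 kN·m
  R_B = wL/2 = 10·8/2 = 40 kN
  M_B = -wL²/12 = -10·8²/12 = -160/3 kN·m
Load 2 — applied couple M₀=11 kN·m at a=16/3 m (b=L-a=8/3):
  R_A = 6M₀ab/L³ = 6·11·(16/3)·(8/3)/8³ = 11/6 kN
  M_A = M₀b(2a-b)/L² = 11·(8/3)·(2·(16/3)-(8/3))/8² = 11/3 kN·m
  R_B = -6M₀ab/L³ = -6·11·(16/3)·(8/3)/8³ = -11/6 kN
  M_B = M₀a(2b-a)/L² = 11·(16/3)·(2·(8/3)-(16/3))/8² = 0 kN·m
Load 3 — point force P=15 kN at a=2 m (b=L-a=6):
  R_A = Pb²(3a+b)/L³ = 15·6²·(3·2+6)/8³ = 405/32 kN
  M_A = Pab²/L² = 15·2·6²/8² = 135/8 kN·m
  R_B = Pa²(a+3b)/L³ = 15·2²·(2+3·6)/8³ = 75/32 kN
  M_B = -Pa²b/L² = -15·2²·6/8² = -45/8 kN·m
Load 4 — applied couple M₀=19 kN·m at a=8/3 m (b=L-a=16/3):
  R_A = 6M₀ab/L³ = 6·19·(8/3)·(16/3)/8³ = 19/6 kN
  M_A = M₀b(2a-b)/L² = 19·(16/3)·(2·(8/3)-(16/3))/8² = 0 kN·m
  R_B = -6M₀ab/L³ = -6·19·(8/3)·(16/3)/8³ = -19/6 kN
  M_B = M₀a(2b-a)/L² = 19·(8/3)·(2·(16/3)-(8/3))/8² = 19/3 kN·m
Superposition: R_A = 1845/32 kN, M_A = 591/8 kN·m, R_B = 1195/32 kN, M_B = -421/8 kN·m

R_A = 1845/32 kN, M_A = 591/8 kN·m, R_B = 1195/32 kN, M_B = -421/8 kN·m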